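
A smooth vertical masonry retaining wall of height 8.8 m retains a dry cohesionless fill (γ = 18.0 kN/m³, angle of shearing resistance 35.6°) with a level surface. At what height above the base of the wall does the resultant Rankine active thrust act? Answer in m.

2.93 m

K_a = 0.2641.
The pressure distribution is triangular, so the resultant acts at H/3 above the base = 8.8/3 = 2.933 m.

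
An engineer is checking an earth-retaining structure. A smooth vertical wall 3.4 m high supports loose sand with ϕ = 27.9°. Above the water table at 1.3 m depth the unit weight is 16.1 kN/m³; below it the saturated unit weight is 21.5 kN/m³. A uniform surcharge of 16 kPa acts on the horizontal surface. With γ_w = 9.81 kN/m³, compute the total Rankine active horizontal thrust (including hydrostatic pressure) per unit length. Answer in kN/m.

K_a = tan²(45° − φ/2) = 0.3625.
γ' = 21.5 − 9.81 = 11.69 kN/m³. h₂ = H − d_w = 2.1 m.
σ'_h: at surface K_a·q = 5.799; at WT K_a(q+γd_w) = 13.39; at base K_a(q+γd_w+γ'h₂) = 22.28 kPa.
P₁ = ½(5.799+13.39)×1.3 = 12.47; P₂ = ½(13.39+22.28)×2.1 = 37.45; P_w = ½γ_w h₂² = 21.63.
Total = 12.47+37.45+21.63 = 71.55 kN/m.

71.6 kN/m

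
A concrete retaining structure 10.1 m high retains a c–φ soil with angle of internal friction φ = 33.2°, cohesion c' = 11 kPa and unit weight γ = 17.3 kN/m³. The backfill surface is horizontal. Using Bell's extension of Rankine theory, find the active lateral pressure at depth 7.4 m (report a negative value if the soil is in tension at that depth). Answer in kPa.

25.5 kPa

K_a = (1 − sin φ)/(1 + sin φ) = 0.2924.
σ_a = K_a γ z − 2c√K_a = 0.2924×17.3×7.4 − 2×11×0.5407 = 25.53 kPa.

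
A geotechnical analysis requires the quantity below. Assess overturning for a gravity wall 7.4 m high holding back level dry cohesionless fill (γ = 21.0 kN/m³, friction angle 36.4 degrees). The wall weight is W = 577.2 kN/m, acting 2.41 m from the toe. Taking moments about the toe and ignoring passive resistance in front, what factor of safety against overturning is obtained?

K_a = tan²(45° − 36.4°/2) = 0.2552.
P_a = ½K_aγH² = 0.5×0.2552×21.0×7.4² = 146.7 kN/m, acting at H/3 = 2.467 m above the base.
Overturning moment M_o = P_a × H/3 = 146.7 × 2.467 = 361.9.
Resisting moment M_r = W × 2.41 = 577.2 × 2.41 = 1391.
FS_overturning = M_r/M_o = 1391/361.9 = 3.844.

3.84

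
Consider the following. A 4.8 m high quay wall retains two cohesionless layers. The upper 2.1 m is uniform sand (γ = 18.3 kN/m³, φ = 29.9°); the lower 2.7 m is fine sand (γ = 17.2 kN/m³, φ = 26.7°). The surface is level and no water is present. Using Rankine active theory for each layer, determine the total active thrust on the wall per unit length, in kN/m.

K_a1 = tan²(45°−29.9°/2) = 0.3347; K_a2 = tan²(45°−26.7°/2) = 0.3800.
Layer 1: σ at base = K_a1 γ₁ h₁ = 12.86 kPa; P₁ = ½×12.86×2.1 = 13.50.
Layer 2: σ_v at top = γ₁h₁ = 38.43; σ_h top = K_a2×38.43 = 14.60; σ_h base = K_a2×(38.43+17.2×2.7) = 32.25.
P₂ = ½(14.60+32.25)×2.7 = 63.25. Total P_a = 13.50+63.25 = 76.75 kN/m.

76.8 kN/m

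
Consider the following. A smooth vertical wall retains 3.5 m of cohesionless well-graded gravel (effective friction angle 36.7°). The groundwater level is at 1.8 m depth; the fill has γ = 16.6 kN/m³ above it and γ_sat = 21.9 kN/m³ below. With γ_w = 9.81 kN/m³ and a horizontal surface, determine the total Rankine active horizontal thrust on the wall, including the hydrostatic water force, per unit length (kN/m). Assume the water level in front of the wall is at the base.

K_a = tan²(45° − φ/2) = 0.2519.
γ' = 21.9 − 9.81 = 12.09 kN/m³. Depth below WT = 1.7 m.
σ'_h at WT = K_a γ d_w = 7.526 kPa; at base = 7.526 + K_a γ' × 1.7 = 12.70 kPa.
P₁ (0–1.8 m) = ½×7.526×1.8 = 6.773. P₂ (1.8–3.5 m) = ½(7.526+12.70)×1.7 = 17.19.
P_w = ½ γ_w h₂² = 0.5×9.81×1.7² = 14.18. Total = 6.773+17.19+14.18 = 38.14 kN/m.

38.1 kN/m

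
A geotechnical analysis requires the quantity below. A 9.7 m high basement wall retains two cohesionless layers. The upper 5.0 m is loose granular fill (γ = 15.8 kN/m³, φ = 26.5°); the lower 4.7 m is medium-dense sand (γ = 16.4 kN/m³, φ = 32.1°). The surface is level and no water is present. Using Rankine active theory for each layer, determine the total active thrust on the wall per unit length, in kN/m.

K_a1 = tan²(45°−26.5°/2) = 0.3829; K_a2 = tan²(45°−32.1°/2) = 0.3060.
Layer 1: σ at base = K_a1 γ₁ h₁ = 30.25 kPa; P₁ = ½×30.25×5.0 = 75.63.
Layer 2: σ_v at top = γ₁h₁ = 79.00; σ_h top = K_a2×79.00 = 24.17; σ_h base = K_a2×(79.00+16.4×4.7) = 47.76.
P₂ = ½(24.17+47.76)×4.7 = 169.0. Total P_a = 75.63+169.0 = 244.7 kN/m.

245 kN/m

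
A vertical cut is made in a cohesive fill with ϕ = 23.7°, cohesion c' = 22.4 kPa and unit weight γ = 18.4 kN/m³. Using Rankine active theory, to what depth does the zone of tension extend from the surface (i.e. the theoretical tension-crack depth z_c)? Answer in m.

K_a = tan²(45° − 23.7°/2) = 0.4266; √K_a = 0.6531.
The active pressure is zero where K_a γ z = 2c√K_a, so z_c = 2c/(γ√K_a) = 2×22.4/(18.4×0.6531) = 3.728 m.

3.73 m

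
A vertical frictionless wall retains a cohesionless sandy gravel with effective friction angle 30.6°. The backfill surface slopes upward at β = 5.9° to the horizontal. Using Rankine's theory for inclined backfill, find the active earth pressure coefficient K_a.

K_a = cos β · (cos β − √(cos²β − cos²φ)) / (cos β + √(cos²β − cos²φ)).
cos β = 0.9947, cos φ = 0.8607, √(cos²β − cos²φ) = 0.4986.
K_a = 0.9947 × (0.9947 − 0.4986)/(0.9947 + 0.4986) = 0.3305.

0.330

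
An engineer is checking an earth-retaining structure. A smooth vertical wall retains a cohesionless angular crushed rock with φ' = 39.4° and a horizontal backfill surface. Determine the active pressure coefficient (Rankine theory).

0.223

K_a = tan²(45° − φ/2) = tan²(25.30°) = 0.2234.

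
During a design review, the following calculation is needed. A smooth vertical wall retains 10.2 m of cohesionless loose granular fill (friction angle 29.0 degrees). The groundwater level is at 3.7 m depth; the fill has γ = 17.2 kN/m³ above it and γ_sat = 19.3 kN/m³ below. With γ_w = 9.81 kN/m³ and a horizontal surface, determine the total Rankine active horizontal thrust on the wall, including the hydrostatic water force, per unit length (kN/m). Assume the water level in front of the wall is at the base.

461 kN/m

K_a = tan²(45° − φ/2) = 0.3470.
γ' = 19.3 − 9.81 = 9.490 kN/m³. Depth below WT = 6.5 m.
σ'_h at WT = K_a γ d_w = 22.08 kPa; at base = 22.08 + K_a γ' × 6.5 = 43.48 kPa.
P₁ (0–3.7 m) = ½×22.08×3.7 = 40.85. P₂ (3.7–10.2 m) = ½(22.08+43.48)×6.5 = 213.1.
P_w = ½ γ_w h₂² = 0.5×9.81×6.5² = 207.2. Total = 40.85+213.1+207.2 = 461.2 kN/m.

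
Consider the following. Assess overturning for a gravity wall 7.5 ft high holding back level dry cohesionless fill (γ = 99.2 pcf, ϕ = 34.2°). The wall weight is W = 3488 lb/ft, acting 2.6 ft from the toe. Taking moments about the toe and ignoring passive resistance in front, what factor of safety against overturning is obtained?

K_a = tan²(45° − 34.2°/2) = 0.2803.
P_a = ½K_aγH² = 0.5×0.2803×99.2×7.5² = 782.2 lb/ft, acting at H/3 = 2.500 ft above the base.
Overturning moment M_o = P_a × H/3 = 782.2 × 2.500 = 1955.
Resisting moment M_r = W × 2.6 = 3488 × 2.6 = 9069.
FS_overturning = M_r/M_o = 9069/1955 = 4.638.

4.64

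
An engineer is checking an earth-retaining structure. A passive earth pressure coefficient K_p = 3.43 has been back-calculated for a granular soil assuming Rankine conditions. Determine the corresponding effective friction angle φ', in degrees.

K_p = (1+sin φ)/(1−sin φ) ⇒ sin φ = (K_p − 1)/(K_p + 1) = 0.5485.
φ = arcsin(0.5485) = 33.27°.

33.3°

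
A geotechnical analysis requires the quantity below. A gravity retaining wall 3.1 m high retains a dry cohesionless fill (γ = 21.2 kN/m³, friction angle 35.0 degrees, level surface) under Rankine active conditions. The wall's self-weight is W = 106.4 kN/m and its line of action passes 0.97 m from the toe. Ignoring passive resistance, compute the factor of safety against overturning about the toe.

3.62

K_a = tan²(45° − 35.0°/2) = 0.2710.
P_a = ½K_aγH² = 0.5×0.2710×21.2×3.1² = 27.60 kN/m, acting at H/3 = 1.033 m above the base.
Overturning moment M_o = P_a × H/3 = 27.60 × 1.033 = 28.52.
Resisting moment M_r = W × 0.97 = 106.4 × 0.97 = 103.2.
FS_overturning = M_r/M_o = 103.2/28.52 = 3.618.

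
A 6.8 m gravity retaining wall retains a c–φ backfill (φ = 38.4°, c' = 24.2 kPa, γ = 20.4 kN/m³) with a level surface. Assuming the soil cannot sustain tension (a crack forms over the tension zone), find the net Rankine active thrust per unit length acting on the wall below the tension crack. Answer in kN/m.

8.53 kN/m

K_a = 0.2337; √K_a = 0.4834.
Tension-crack depth z_c = 2c/(γ√K_a) = 2×24.2/(20.4×0.4834) = 4.908 m.
σ_a at base = K_a γ H − 2c√K_a = 0.2337×20.4×6.8 − 2×24.2×0.4834 = 9.021 kPa.
P_a = ½ × 9.021 × (H − z_c) = 0.5×9.021×1.892 = 8.534 kN/m.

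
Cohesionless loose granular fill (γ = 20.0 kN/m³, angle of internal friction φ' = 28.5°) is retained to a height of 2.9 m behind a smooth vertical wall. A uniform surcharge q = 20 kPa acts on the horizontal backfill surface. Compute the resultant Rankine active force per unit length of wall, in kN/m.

K_a = tan²(45° − φ/2) = 0.3540.
Soil triangle: ½ K_a γ H² = 0.5×0.3540×20.0×2.9² = 29.77 kN/m.
Surcharge rectangle: K_a q H = 0.3540×20×2.9 = 20.53 kN/m.
Total = 29.77 + 20.53 = 50.30 kN/m.

50.3 kN/m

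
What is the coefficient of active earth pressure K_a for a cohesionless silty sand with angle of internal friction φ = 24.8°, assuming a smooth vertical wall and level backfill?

0.409

K_a = (1 − sin φ)/(1 + sin φ) = (1 − sin 24.8°)/(1 + sin 24.8°) = 0.4090.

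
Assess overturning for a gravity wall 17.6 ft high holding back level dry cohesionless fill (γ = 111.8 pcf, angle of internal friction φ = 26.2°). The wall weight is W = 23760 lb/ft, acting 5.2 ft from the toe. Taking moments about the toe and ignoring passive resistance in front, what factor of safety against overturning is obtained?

3.14

K_a = tan²(45° − 26.2°/2) = 0.3874.
P_a = ½K_aγH² = 0.5×0.3874×111.8×17.6² = 6709 lb/ft, acting at H/3 = 5.867 ft above the base.
Overturning moment M_o = P_a × H/3 = 6709 × 5.867 = 39360.
Resisting moment M_r = W × 5.2 = 23760 × 5.2 = 123600.
FS_overturning = M_r/M_o = 123600/39360 = 3.139.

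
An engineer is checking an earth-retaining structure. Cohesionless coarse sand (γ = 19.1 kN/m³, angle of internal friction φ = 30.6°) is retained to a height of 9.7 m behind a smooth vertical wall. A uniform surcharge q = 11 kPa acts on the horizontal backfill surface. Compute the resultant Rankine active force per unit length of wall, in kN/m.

327 kN/m

K_a = tan²(45° − φ/2) = 0.3253.
Soil triangle: ½ K_a γ H² = 0.5×0.3253×19.1×9.7² = 292.3 kN/m.
Surcharge rectangle: K_a q H = 0.3253×11×9.7 = 34.71 kN/m.
Total = 292.3 + 34.71 = 327.1 kN/m.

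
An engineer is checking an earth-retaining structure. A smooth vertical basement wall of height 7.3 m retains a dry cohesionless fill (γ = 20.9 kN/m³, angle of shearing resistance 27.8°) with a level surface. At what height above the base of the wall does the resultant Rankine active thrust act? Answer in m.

K_a = 0.3639.
The pressure distribution is triangular, so the resultant acts at H/3 above the base = 7.3/3 = 2.433 m.

2.43 m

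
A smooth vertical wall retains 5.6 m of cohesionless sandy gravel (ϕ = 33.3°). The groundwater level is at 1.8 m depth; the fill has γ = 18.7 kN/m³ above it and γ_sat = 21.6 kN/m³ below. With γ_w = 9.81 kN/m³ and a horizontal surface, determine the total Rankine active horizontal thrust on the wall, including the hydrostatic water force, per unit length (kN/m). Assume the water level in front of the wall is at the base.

K_a = tan²(45° − φ/2) = 0.2911.
γ' = 21.6 − 9.81 = 11.79 kN/m³. Depth below WT = 3.8 m.
σ'_h at WT = K_a γ d_w = 9.800 kPa; at base = 9.800 + K_a γ' × 3.8 = 22.84 kPa.
P₁ (0–1.8 m) = ½×9.800×1.8 = 8.820. P₂ (1.8–5.6 m) = ½(9.800+22.84)×3.8 = 62.02.
P_w = ½ γ_w h₂² = 0.5×9.81×3.8² = 70.83. Total = 8.820+62.02+70.83 = 141.7 kN/m.

142 kN/m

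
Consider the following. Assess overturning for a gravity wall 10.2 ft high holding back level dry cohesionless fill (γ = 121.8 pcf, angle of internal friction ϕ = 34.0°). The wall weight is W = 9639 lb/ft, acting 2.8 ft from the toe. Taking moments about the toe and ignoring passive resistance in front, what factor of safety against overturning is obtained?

4.43

K_a = tan²(45° − 34.0°/2) = 0.2827.
P_a = ½K_aγH² = 0.5×0.2827×121.8×10.2² = 1791 lb/ft, acting at H/3 = 3.400 ft above the base.
Overturning moment M_o = P_a × H/3 = 1791 × 3.400 = 6090.
Resisting moment M_r = W × 2.8 = 9639 × 2.8 = 26990.
FS_overturning = M_r/M_o = 26990/6090 = 4.431.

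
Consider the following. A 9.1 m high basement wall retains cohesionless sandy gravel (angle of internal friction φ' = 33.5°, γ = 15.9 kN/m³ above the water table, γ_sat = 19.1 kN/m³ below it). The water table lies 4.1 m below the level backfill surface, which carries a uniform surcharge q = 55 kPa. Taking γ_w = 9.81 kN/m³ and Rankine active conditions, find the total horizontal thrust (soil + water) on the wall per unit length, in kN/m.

K_a = tan²(45° − φ/2) = 0.2887.
γ' = 19.1 − 9.81 = 9.290 kN/m³. h₂ = H − d_w = 5.0 m.
σ'_h: at surface K_a·q = 15.88; at WT K_a(q+γd_w) = 34.70; at base K_a(q+γd_w+γ'h₂) = 48.11 kPa.
P₁ = ½(15.88+34.70)×4.1 = 103.7; P₂ = ½(34.70+48.11)×5.0 = 207.0; P_w = ½γ_w h₂² = 122.6.
Total = 103.7+207.0+122.6 = 433.3 kN/m.

433 kN/m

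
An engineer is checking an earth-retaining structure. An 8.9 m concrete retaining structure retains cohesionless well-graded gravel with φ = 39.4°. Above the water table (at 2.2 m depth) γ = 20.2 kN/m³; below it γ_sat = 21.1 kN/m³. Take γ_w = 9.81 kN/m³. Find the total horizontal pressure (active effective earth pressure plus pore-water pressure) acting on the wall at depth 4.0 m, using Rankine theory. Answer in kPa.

K_a = (1 − sin φ)/(1 + sin φ) = 0.2234.
γ' = 21.1 − 9.81 = 11.29 kN/m³.
Effective vertical stress at 4.0 m: σ'_v = 20.2×2.2 + 11.29×1.80 = 64.76 kPa.
σ'_h = K_a σ'_v = 0.2234 × 64.76 = 14.47 kPa; u = γ_w × 1.80 = 17.66 kPa.
Total σ_h = 14.47 + 17.66 = 32.13 kPa.

32.1 kPa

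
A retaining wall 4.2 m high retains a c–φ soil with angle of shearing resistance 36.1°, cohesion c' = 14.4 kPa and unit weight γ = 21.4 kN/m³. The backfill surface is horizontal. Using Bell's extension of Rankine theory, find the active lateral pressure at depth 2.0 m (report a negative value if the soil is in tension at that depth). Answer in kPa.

K_a = (1 − sin φ)/(1 + sin φ) = 0.2585.
σ_a = K_a γ z − 2c√K_a = 0.2585×21.4×2.0 − 2×14.4×0.5084 = -3.579 kPa.

-3.58 kPa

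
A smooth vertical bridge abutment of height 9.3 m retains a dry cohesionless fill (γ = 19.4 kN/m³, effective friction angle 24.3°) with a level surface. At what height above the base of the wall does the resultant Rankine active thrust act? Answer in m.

K_a = 0.4169.
The pressure distribution is triangular, so the resultant acts at H/3 above the base = 9.3/3 = 3.100 m.

3.10 m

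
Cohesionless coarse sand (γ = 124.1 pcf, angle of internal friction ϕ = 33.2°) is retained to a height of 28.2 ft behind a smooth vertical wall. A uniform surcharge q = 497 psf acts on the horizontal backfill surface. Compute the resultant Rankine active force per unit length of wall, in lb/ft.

18500 lb/ft

K_a = tan²(45° − φ/2) = 0.2924.
Soil triangle: ½ K_a γ H² = 0.5×0.2924×124.1×28.2² = 14430 lb/ft.
Surcharge rectangle: K_a q H = 0.2924×497×28.2 = 4097 lb/ft.
Total = 14430 + 4097 = 18520 lb/ft.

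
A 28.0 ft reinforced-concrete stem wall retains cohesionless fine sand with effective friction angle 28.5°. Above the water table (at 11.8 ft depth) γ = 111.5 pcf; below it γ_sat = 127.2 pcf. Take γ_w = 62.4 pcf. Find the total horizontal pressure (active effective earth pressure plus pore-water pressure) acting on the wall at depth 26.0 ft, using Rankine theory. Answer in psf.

K_a = (1 − sin φ)/(1 + sin φ) = 0.3540.
γ' = 127.2 − 62.4 = 64.80 pcf.
Effective vertical stress at 26.0 ft: σ'_v = 111.5×11.8 + 64.80×14.2 = 2236 psf.
σ'_h = K_a σ'_v = 0.3540 × 2236 = 791.4 psf; u = γ_w × 14.2 = 886.1 psf.
Total σ_h = 791.4 + 886.1 = 1677 psf.

1680 psf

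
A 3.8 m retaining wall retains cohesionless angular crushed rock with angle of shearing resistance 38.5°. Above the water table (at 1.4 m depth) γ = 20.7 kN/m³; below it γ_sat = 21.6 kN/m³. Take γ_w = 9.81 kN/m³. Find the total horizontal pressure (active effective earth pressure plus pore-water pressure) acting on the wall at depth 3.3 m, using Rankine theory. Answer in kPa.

K_a = (1 − sin φ)/(1 + sin φ) = 0.2327.
γ' = 21.6 − 9.81 = 11.79 kN/m³.
Effective vertical stress at 3.3 m: σ'_v = 20.7×1.4 + 11.79×1.90 = 51.38 kPa.
σ'_h = K_a σ'_v = 0.2327 × 51.38 = 11.95 kPa; u = γ_w × 1.90 = 18.64 kPa.
Total σ_h = 11.95 + 18.64 = 30.59 kPa.

30.6 kPa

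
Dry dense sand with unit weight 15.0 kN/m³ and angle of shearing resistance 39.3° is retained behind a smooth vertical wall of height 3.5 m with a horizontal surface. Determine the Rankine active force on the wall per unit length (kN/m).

K_a = tan²(45° − φ/2) = 0.2245.
P_a = ½ K_a γ H² = 0.5 × 0.2245 × 15.0 × 3.5² = 20.62 kN/m.

20.6 kN/m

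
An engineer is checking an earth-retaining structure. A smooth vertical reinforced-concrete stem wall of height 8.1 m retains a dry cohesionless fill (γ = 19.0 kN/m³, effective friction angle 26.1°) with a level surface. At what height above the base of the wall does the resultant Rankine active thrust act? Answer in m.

2.70 m

K_a = 0.3889.
The pressure distribution is triangular, so the resultant acts at H/3 above the base = 8.1/3 = 2.700 m.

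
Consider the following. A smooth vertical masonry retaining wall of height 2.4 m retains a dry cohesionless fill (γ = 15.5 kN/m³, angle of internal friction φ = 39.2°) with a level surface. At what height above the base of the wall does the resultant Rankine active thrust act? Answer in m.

0.800 m

K_a = 0.2255.
The pressure distribution is triangular, so the resultant acts at H/3 above the base = 2.4/3 = 0.8000 m.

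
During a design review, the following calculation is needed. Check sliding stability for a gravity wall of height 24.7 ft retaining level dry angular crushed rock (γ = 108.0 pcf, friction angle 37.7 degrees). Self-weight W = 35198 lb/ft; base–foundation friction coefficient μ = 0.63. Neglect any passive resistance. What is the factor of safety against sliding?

K_a = tan²(45° − 37.7°/2) = 0.2411.
P_a = ½K_aγH² = 0.5×0.2411×108.0×24.7² = 7942 lb/ft, acting at H/3 = 8.233 ft above the base.
FS_sliding = μW / P_a = 0.63×35198 / 7942 = 2.792.

2.79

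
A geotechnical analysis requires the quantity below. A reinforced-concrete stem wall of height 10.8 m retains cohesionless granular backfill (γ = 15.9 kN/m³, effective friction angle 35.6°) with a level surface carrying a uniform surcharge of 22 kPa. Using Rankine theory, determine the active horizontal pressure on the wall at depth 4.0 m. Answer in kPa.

22.6 kPa

K_a = (1 − sin φ)/(1 + sin φ) = 0.2641.
σ_v = γz + q = 15.9 × 4.0 + 22 = 85.60 kPa.
σ_h = K_a σ_v = 0.2641 × 85.60 = 22.61 kPa.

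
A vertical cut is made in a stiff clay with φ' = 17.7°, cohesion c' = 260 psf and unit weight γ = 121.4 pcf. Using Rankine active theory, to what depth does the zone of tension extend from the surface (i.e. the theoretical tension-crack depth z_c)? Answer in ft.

K_a = tan²(45° − 17.7°/2) = 0.5337; √K_a = 0.7306.
The active pressure is zero where K_a γ z = 2c√K_a, so z_c = 2c/(γ√K_a) = 2×260/(121.4×0.7306) = 5.863 ft.

5.86 ft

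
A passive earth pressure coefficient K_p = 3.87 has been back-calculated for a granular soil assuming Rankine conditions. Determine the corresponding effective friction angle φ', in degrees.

36.1°

K_p = (1+sin φ)/(1−sin φ) ⇒ sin φ = (K_p − 1)/(K_p + 1) = 0.5893.
φ = arcsin(0.5893) = 36.11°.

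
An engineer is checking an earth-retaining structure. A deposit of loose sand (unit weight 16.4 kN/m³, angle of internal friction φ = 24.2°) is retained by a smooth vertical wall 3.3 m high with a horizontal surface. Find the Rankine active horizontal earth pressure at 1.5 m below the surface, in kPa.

10.3 kPa

K_a = (1 − sin φ)/(1 + sin φ) = 0.4185.
σ_h = K_a γ z = 0.4185 × 16.4 × 1.5 = 10.30 kPa.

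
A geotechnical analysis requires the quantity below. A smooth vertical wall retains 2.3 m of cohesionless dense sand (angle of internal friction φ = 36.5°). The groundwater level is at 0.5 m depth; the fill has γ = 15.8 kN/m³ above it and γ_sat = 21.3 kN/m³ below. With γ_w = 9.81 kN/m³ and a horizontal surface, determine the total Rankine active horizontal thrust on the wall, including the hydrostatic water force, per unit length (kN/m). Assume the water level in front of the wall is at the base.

K_a = tan²(45° − φ/2) = 0.2541.
γ' = 21.3 − 9.81 = 11.49 kN/m³. Depth below WT = 1.8 m.
σ'_h at WT = K_a γ d_w = 2.007 kPa; at base = 2.007 + K_a γ' × 1.8 = 7.261 kPa.
P₁ (0–0.5 m) = ½×2.007×0.5 = 0.5018. P₂ (0.5–2.3 m) = ½(2.007+7.261)×1.8 = 8.342.
P_w = ½ γ_w h₂² = 0.5×9.81×1.8² = 15.89. Total = 0.5018+8.342+15.89 = 24.74 kN/m.

24.7 kN/m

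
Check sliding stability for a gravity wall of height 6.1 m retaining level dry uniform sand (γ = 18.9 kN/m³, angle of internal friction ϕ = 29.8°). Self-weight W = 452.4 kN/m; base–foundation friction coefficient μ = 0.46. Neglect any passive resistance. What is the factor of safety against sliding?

1.76

K_a = tan²(45° − 29.8°/2) = 0.3360.
P_a = ½K_aγH² = 0.5×0.3360×18.9×6.1² = 118.2 kN/m, acting at H/3 = 2.033 m above the base.
FS_sliding = μW / P_a = 0.46×452.4 / 118.2 = 1.761.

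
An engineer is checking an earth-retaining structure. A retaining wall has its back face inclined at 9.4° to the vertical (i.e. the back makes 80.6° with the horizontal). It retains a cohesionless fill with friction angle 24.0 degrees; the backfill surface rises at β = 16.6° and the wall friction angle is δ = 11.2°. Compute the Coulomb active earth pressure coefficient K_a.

K_a = sin²(α+φ) / [sin²α · sin(α−δ) · (1 + √{sin(φ+δ)sin(φ−β) / (sin(α−δ)sin(α+β))})²].
With α = 80.6°, φ = 24.0°, δ = 11.2°, β = 16.6°: K_a = 0.6247.

0.625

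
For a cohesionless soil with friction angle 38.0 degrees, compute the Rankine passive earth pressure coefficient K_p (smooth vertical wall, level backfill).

K_p = (1 + sin φ)/(1 − sin φ) = tan²(45° + 38.0°/2) = 4.204.

4.20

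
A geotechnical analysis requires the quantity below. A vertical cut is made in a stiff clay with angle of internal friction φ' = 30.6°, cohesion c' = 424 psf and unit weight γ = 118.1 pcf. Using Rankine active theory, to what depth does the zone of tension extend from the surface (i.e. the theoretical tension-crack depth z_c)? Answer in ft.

K_a = tan²(45° − 30.6°/2) = 0.3253; √K_a = 0.5704.
The active pressure is zero where K_a γ z = 2c√K_a, so z_c = 2c/(γ√K_a) = 2×424/(118.1×0.5704) = 12.59 ft.

12.6 ft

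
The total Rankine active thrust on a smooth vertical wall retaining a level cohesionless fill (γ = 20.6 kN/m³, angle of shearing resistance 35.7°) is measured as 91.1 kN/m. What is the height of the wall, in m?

5.80 m

K_a = 0.2630. P_a = ½ K_a γ H² ⇒ H = √(2P_a/(K_a γ)).
H = √(2×91.1/(0.2630×20.6)) = 5.799 m.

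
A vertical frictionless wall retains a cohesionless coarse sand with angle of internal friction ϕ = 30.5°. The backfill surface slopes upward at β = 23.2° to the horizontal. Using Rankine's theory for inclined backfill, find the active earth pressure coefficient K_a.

K_a = cos β · (cos β − √(cos²β − cos²φ)) / (cos β + √(cos²β − cos²φ)).
cos β = 0.9191, cos φ = 0.8616, √(cos²β − cos²φ) = 0.3200.
K_a = 0.9191 × (0.9191 − 0.3200)/(0.9191 + 0.3200) = 0.4444.

0.444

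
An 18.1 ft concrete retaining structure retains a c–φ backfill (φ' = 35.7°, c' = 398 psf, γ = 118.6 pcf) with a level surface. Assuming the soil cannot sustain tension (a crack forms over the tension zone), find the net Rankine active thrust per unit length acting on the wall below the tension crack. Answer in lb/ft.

K_a = 0.2630; √K_a = 0.5128.
Tension-crack depth z_c = 2c/(γ√K_a) = 2×398/(118.6×0.5128) = 13.09 ft.
σ_a at base = K_a γ H − 2c√K_a = 0.2630×118.6×18.1 − 2×398×0.5128 = 156.3 psf.
P_a = ½ × 156.3 × (H − z_c) = 0.5×156.3×5.012 = 391.8 lb/ft.

392 lb/ft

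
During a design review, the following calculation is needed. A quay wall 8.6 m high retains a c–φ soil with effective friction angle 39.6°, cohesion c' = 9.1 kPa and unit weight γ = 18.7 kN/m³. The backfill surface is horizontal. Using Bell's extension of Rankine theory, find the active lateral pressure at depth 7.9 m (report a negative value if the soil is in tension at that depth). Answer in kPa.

24.1 kPa

K_a = (1 − sin φ)/(1 + sin φ) = 0.2214.
σ_a = K_a γ z − 2c√K_a = 0.2214×18.7×7.9 − 2×9.1×0.4706 = 24.15 kPa.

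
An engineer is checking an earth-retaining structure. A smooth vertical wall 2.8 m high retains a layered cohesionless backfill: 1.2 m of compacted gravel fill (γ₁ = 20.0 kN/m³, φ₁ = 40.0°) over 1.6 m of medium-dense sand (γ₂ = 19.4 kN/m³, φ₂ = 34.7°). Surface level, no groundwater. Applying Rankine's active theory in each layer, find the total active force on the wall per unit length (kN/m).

K_a1 = tan²(45°−40.0°/2) = 0.2174; K_a2 = tan²(45°−34.7°/2) = 0.2745.
Layer 1: σ at base = K_a1 γ₁ h₁ = 5.219 kPa; P₁ = ½×5.219×1.2 = 3.131.
Layer 2: σ_v at top = γ₁h₁ = 24.00; σ_h top = K_a2×24.00 = 6.587; σ_h base = K_a2×(24.00+19.4×1.6) = 15.11.
P₂ = ½(6.587+15.11)×1.6 = 17.36. Total P_a = 3.131+17.36 = 20.49 kN/m.

20.5 kN/m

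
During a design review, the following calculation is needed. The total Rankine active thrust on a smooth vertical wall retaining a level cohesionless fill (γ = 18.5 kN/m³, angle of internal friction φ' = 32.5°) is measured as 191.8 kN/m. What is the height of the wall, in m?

K_a = 0.3010. P_a = ½ K_a γ H² ⇒ H = √(2P_a/(K_a γ)).
H = √(2×191.8/(0.3010×18.5)) = 8.300 m.

8.30 m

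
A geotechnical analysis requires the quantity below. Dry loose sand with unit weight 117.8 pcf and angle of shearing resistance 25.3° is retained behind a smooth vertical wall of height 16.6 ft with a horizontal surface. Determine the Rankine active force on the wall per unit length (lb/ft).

6510 lb/ft

K_a = tan²(45° − φ/2) = 0.4012.
P_a = ½ K_a γ H² = 0.5 × 0.4012 × 117.8 × 16.6² = 6512 lb/ft.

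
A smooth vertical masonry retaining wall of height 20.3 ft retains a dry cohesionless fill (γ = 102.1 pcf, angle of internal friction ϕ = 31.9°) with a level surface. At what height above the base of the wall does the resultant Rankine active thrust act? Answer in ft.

6.77 ft

K_a = 0.3085.
The pressure distribution is triangular, so the resultant acts at H/3 above the base = 20.3/3 = 6.767 ft.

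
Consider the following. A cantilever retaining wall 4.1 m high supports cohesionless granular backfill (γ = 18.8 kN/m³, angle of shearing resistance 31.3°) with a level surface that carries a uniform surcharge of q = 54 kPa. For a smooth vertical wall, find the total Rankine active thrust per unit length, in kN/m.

K_a = tan²(45° − φ/2) = 0.3162.
Soil triangle: ½ K_a γ H² = 0.5×0.3162×18.8×4.1² = 49.96 kN/m.
Surcharge rectangle: K_a q H = 0.3162×54×4.1 = 70.01 kN/m.
Total = 49.96 + 70.01 = 120.0 kN/m.

120 kN/m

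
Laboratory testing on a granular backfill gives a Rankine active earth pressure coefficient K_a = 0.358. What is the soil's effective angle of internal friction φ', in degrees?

28.2°

K_a = tan²(45° − φ/2) ⇒ 45° − φ/2 = arctan(√0.358) = 30.89°.
φ = 2(45° − 30.89°) = 28.21°.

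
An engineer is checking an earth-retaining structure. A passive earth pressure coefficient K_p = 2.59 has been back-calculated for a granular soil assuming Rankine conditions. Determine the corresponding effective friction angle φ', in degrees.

26.3°

K_p = (1+sin φ)/(1−sin φ) ⇒ sin φ = (K_p − 1)/(K_p + 1) = 0.4429.
φ = arcsin(0.4429) = 26.29°.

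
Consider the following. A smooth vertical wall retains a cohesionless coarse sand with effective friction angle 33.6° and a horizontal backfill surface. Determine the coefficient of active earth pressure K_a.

K_a = (1 − sin φ)/(1 + sin φ) = (1 − sin 33.6°)/(1 + sin 33.6°) = 0.2875.

0.288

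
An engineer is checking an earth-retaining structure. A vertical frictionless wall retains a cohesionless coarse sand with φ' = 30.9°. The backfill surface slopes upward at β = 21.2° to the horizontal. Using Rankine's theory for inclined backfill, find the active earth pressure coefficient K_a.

0.408

K_a = cos β · (cos β − √(cos²β − cos²φ)) / (cos β + √(cos²β − cos²φ)).
cos β = 0.9323, cos φ = 0.8581, √(cos²β − cos²φ) = 0.3646.
K_a = 0.9323 × (0.9323 − 0.3646)/(0.9323 + 0.3646) = 0.4081.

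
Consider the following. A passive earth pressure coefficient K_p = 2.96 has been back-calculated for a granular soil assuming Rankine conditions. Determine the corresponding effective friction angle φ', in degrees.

29.7°

K_p = (1+sin φ)/(1−sin φ) ⇒ sin φ = (K_p − 1)/(K_p + 1) = 0.4949.
φ = arcsin(0.4949) = 29.67°.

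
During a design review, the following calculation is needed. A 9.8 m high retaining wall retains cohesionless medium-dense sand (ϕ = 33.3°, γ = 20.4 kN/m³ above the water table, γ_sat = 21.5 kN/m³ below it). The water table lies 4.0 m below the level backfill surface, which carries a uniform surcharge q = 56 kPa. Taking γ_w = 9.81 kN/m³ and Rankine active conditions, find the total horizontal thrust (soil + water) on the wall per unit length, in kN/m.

567 kN/m

K_a = tan²(45° − φ/2) = 0.2911.
γ' = 21.5 − 9.81 = 11.69 kN/m³. h₂ = H − d_w = 5.8 m.
σ'_h: at surface K_a·q = 16.30; at WT K_a(q+γd_w) = 40.06; at base K_a(q+γd_w+γ'h₂) = 59.80 kPa.
P₁ = ½(16.30+40.06)×4.0 = 112.7; P₂ = ½(40.06+59.80)×5.8 = 289.6; P_w = ½γ_w h₂² = 165.0.
Total = 112.7+289.6+165.0 = 567.3 kN/m.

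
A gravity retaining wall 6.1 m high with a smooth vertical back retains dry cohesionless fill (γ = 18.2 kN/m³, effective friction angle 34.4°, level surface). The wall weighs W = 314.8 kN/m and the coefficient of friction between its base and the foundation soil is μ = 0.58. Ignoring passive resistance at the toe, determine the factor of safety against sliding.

1.94

K_a = tan²(45° − 34.4°/2) = 0.2780.
P_a = ½K_aγH² = 0.5×0.2780×18.2×6.1² = 94.13 kN/m, acting at H/3 = 2.033 m above the base.
FS_sliding = μW / P_a = 0.58×314.8 / 94.13 = 1.940.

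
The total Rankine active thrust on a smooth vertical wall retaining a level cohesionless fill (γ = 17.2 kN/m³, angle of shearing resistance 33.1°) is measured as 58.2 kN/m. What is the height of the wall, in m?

K_a = 0.2936. P_a = ½ K_a γ H² ⇒ H = √(2P_a/(K_a γ)).
H = √(2×58.2/(0.2936×17.2)) = 4.801 m.

4.80 m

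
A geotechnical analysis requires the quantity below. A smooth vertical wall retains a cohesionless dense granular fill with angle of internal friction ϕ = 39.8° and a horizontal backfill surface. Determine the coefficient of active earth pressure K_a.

0.219

K_a = tan²(45° − φ/2) = tan²(25.10°) = 0.2194.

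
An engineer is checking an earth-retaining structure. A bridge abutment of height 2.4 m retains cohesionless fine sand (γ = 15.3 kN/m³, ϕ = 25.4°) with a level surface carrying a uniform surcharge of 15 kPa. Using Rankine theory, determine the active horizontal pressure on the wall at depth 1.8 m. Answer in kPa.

17.0 kPa

K_a = (1 − sin φ)/(1 + sin φ) = 0.3996.
σ_v = γz + q = 15.3 × 1.8 + 15 = 42.54 kPa.
σ_h = K_a σ_v = 0.3996 × 42.54 = 17.00 kPa.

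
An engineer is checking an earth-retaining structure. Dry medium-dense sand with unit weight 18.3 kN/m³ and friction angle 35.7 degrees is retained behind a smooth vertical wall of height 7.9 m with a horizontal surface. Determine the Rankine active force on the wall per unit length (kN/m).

K_a = tan²(45° − φ/2) = 0.2630.
P_a = ½ K_a γ H² = 0.5 × 0.2630 × 18.3 × 7.9² = 150.2 kN/m.

150 kN/m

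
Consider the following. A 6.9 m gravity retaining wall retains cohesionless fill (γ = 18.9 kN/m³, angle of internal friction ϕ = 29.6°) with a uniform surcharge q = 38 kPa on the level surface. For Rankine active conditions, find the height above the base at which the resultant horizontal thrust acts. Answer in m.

2.72 m

K_a = 0.3387.
Triangular part P₁ = ½K_aγH² = 152.4 at H/3 = 2.300 m; rectangular part P₂ = K_a q H = 88.82 at H/2 = 3.450 m.
ȳ = (P₁·2.300 + P₂·3.450)/(P₁+P₂) = 2.723 m.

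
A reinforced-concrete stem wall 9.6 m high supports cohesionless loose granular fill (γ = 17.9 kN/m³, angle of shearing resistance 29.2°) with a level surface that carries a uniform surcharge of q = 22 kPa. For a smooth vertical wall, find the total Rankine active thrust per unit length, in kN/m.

K_a = tan²(45° − φ/2) = 0.3442.
Soil triangle: ½ K_a γ H² = 0.5×0.3442×17.9×9.6² = 283.9 kN/m.
Surcharge rectangle: K_a q H = 0.3442×22×9.6 = 72.70 kN/m.
Total = 283.9 + 72.70 = 356.6 kN/m.

357 kN/m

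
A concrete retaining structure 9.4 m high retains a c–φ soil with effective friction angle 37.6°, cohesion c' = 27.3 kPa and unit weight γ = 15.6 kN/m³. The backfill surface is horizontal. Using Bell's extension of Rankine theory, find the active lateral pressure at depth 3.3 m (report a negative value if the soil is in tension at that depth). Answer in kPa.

-14.4 kPa

K_a = (1 − sin φ)/(1 + sin φ) = 0.2421.
σ_a = K_a γ z − 2c√K_a = 0.2421×15.6×3.3 − 2×27.3×0.4921 = -14.40 kPa.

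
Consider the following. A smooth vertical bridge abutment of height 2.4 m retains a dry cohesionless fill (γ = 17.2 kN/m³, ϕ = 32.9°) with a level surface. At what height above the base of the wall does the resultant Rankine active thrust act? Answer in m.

K_a = 0.2960.
The pressure distribution is triangular, so the resultant acts at H/3 above the base = 2.4/3 = 0.8000 m.

0.800 m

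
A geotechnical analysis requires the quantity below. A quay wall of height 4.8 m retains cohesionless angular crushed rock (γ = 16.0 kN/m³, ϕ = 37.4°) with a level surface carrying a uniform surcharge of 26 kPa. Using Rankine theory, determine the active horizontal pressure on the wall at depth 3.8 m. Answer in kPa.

K_a = (1 − sin φ)/(1 + sin φ) = 0.2443.
σ_v = γz + q = 16.0 × 3.8 + 26 = 86.80 kPa.
σ_h = K_a σ_v = 0.2443 × 86.80 = 21.20 kPa.

21.2 kPa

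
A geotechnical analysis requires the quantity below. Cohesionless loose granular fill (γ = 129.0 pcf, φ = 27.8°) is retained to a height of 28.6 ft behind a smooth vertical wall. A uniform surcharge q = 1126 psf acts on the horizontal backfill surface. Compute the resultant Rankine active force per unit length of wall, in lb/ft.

30900 lb/ft

K_a = tan²(45° − φ/2) = 0.3639.
Soil triangle: ½ K_a γ H² = 0.5×0.3639×129.0×28.6² = 19200 lb/ft.
Surcharge rectangle: K_a q H = 0.3639×1126×28.6 = 11720 lb/ft.
Total = 19200 + 11720 = 30920 lb/ft.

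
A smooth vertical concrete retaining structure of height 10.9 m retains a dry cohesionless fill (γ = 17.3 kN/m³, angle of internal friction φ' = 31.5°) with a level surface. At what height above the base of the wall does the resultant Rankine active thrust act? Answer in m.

3.63 m

K_a = 0.3136.
The pressure distribution is triangular, so the resultant acts at H/3 above the base = 10.9/3 = 3.633 m.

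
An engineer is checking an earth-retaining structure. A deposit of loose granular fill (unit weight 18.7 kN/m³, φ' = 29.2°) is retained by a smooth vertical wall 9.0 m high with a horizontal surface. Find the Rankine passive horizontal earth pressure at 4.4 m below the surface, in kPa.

K_p = (1 + sin φ)/(1 − sin φ) = 2.905.
σ_h = K_p γ z = 2.905 × 18.7 × 4.4 = 239.0 kPa.

239 kPa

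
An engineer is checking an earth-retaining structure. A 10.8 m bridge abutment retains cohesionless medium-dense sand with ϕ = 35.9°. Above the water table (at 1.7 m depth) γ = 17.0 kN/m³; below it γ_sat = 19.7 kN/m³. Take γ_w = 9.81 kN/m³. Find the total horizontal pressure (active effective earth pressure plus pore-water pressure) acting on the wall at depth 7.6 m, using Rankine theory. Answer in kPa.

80.6 kPa

K_a = (1 − sin φ)/(1 + sin φ) = 0.2607.
γ' = 19.7 − 9.81 = 9.890 kN/m³.
Effective vertical stress at 7.6 m: σ'_v = 17.0×1.7 + 9.890×5.90 = 87.25 kPa.
σ'_h = K_a σ'_v = 0.2607 × 87.25 = 22.75 kPa; u = γ_w × 5.90 = 57.88 kPa.
Total σ_h = 22.75 + 57.88 = 80.63 kPa.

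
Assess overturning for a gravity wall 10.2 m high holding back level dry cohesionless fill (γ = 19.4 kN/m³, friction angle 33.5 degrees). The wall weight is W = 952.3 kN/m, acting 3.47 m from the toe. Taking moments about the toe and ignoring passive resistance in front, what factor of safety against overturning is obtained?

3.34

K_a = tan²(45° − 33.5°/2) = 0.2887.
P_a = ½K_aγH² = 0.5×0.2887×19.4×10.2² = 291.4 kN/m, acting at H/3 = 3.400 m above the base.
Overturning moment M_o = P_a × H/3 = 291.4 × 3.400 = 990.6.
Resisting moment M_r = W × 3.47 = 952.3 × 3.47 = 3304.
FS_overturning = M_r/M_o = 3304/990.6 = 3.336.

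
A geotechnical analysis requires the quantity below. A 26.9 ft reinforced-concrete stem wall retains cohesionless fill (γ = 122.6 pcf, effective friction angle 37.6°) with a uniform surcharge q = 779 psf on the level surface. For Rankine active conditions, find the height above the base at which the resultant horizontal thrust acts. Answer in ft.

10.4 ft

K_a = 0.2421.
Triangular part P₁ = ½K_aγH² = 10740 at H/3 = 8.967 ft; rectangular part P₂ = K_a q H = 5074 at H/2 = 13.45 ft.
ȳ = (P₁·8.967 + P₂·13.45)/(P₁+P₂) = 10.41 ft.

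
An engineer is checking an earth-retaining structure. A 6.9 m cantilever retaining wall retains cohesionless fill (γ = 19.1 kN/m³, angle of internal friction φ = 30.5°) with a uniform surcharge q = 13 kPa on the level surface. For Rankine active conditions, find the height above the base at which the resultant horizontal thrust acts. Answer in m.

K_a = 0.3267.
Triangular part P₁ = ½K_aγH² = 148.5 at H/3 = 2.300 m; rectangular part P₂ = K_a q H = 29.30 at H/2 = 3.450 m.
ȳ = (P₁·2.300 + P₂·3.450)/(P₁+P₂) = 2.489 m.

2.49 m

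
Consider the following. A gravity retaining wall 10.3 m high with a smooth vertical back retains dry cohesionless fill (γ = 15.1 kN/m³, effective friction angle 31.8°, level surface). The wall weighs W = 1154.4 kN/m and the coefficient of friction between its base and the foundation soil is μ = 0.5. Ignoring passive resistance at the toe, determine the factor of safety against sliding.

2.33

K_a = tan²(45° − 31.8°/2) = 0.3098.
P_a = ½K_aγH² = 0.5×0.3098×15.1×10.3² = 248.1 kN/m, acting at H/3 = 3.433 m above the base.
FS_sliding = μW / P_a = 0.5×1154.4 / 248.1 = 2.326.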